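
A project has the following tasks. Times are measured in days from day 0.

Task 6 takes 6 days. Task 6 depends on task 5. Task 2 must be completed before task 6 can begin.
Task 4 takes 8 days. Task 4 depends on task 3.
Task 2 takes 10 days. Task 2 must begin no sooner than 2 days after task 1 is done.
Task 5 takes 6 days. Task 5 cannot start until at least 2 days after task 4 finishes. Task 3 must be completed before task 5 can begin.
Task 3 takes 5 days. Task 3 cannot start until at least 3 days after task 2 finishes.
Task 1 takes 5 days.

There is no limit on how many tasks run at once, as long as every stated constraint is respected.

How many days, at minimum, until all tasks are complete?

47

Nothing blocks task 1, so it runs from day 0 to day 5.
Task 2 cannot begin until task 1 (finishes day 5, plus 2-day gap → day 7). It runs from day 7 to 7 + 10 = day 17.
Task 3 waits on task 2 (finishes day 17, plus 3-day gap → day 20), so it starts at day 20 and finishes at 20 + 5 = day 25.
After task 3 (finishes day 25), task 4 can start at day 25 and finishes at day 33.
Task 5 needs all of task 4 (finishes day 33, plus 2-day gap → day 35); task 3 (finishes day 25). That puts its earliest start at day 35; it finishes at 35 + 6 = day 41.
Task 6 cannot start until task 5 (finishes day 41); task 2 (finishes day 17). The controlling bound is day 41, so task 6 finishes at 41 + 6 = day 47.
All tasks are finished once the last one completes. Finish times: Task 1 at 5, Task 2 at 17, Task 3 at 25, Task 4 at 33, Task 5 at 41, Task 6 at 47. The latest is day 47.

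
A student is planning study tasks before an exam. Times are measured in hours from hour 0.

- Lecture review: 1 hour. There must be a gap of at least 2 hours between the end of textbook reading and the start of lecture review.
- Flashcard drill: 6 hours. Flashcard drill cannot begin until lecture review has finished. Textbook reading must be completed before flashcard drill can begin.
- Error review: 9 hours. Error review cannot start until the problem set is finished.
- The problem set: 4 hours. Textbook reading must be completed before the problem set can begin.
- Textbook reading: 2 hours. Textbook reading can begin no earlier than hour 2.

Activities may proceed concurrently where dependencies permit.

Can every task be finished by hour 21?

Yes

After its own release at hour 2, textbook reading can start at hour 2 and finishes at hour 4.
The problem set cannot begin until textbook reading (finishes hour 4). It runs from hour 4 to 4 + 4 = hour 8.
Error review cannot begin until the problem set (finishes hour 8). It runs from hour 8 to 8 + 9 = hour 17.
After textbook reading (finishes hour 4, plus 2-hour gap → hour 6), lecture review can start at hour 6 and finishes at hour 7.
Flashcard drill has to wait for lecture review (finishes hour 7); textbook reading (finishes hour 4). The latest of these is hour 7, so flashcard drill runs hour 7 to 7 + 6 = hour 13.
Every task is finished by hour 17, which is no later than the deadline of 21, so the schedule is feasible.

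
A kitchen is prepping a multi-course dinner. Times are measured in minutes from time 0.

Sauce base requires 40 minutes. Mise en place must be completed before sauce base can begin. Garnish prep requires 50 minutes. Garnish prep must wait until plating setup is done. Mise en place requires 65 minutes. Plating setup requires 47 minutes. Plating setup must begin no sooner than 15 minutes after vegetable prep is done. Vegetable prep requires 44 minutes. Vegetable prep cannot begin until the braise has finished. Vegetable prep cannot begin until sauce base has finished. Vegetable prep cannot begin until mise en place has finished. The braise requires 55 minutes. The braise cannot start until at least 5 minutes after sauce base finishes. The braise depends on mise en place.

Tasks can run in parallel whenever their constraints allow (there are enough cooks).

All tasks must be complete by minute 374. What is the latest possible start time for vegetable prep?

218

Garnish prep has no dependents, so it just needs to finish by minute 374. Starting by 374 − 50 = minute 324 achieves that.
Plating setup has to be done before garnish prep (must start by minute 324). That means finishing by minute 324, i.e. starting by 324 − 47 = minute 277.
Vegetable prep feeds into plating setup (must start by minute 277, minus 15-minute gap → minute 262); so vegetable prep must finish by minute 262 and therefore start by minute 218.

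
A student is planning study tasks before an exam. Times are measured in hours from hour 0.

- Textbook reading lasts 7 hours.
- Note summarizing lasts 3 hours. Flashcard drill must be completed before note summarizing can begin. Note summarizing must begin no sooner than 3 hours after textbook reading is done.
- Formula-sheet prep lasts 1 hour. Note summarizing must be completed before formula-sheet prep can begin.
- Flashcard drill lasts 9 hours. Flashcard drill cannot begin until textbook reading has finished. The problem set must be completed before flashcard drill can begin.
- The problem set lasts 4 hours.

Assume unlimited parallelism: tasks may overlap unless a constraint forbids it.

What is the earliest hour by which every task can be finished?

The problem set can start immediately at hour 0; it finishes at hour 4.
Textbook reading has no prerequisites, so it starts at hour 0 and finishes at hour 7.
Flashcard drill has to wait for textbook reading (finishes hour 7); the problem set (finishes hour 4). The latest of these is hour 7, so flashcard drill runs hour 7 to 7 + 9 = hour 16.
Note summarizing cannot start until flashcard drill (finishes hour 16); textbook reading (finishes hour 7, plus 3-hour gap → hour 10). The controlling bound is hour 16, so note summarizing finishes at 16 + 3 = hour 19.
Formula-sheet prep cannot begin until note summarizing (finishes hour 19). It runs from hour 19 to 19 + 1 = hour 20.
All tasks are finished once the last one completes. Finish times: Textbook reading at 7, The problem set at 4, Flashcard drill at 16, Note summarizing at 19, Formula-sheet prep at 20. The latest is hour 20.

20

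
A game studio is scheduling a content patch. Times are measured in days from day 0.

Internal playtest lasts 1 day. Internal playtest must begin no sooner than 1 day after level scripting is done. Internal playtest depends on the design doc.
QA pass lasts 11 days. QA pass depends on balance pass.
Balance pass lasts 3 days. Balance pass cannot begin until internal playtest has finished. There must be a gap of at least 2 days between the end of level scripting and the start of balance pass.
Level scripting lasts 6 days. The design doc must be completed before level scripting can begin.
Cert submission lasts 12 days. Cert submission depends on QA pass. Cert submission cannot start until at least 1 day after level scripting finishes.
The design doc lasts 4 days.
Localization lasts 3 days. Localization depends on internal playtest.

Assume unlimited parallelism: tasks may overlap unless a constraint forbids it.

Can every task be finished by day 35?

No

The design doc can start immediately at day 0; it finishes at day 4.
After the design doc (finishes day 4), level scripting can start at day 4 and finishes at day 10.
For internal playtest: level scripting (finishes day 10, plus 1-day gap → day 11); the design doc (finishes day 4). Taking the maximum gives a start of day 11, and it finishes at 11 + 1 = day 12.
After internal playtest (finishes day 12), localization can start at day 12 and finishes at day 15.
For balance pass: internal playtest (finishes day 12); level scripting (finishes day 10, plus 2-day gap → day 12). Taking the maximum gives a start of day 12, and it finishes at 12 + 3 = day 15.
QA pass waits on balance pass (finishes day 15), so it starts at day 15 and finishes at 15 + 11 = day 26.
Cert submission has to wait for QA pass (finishes day 26); level scripting (finishes day 10, plus 1-day gap → day 11). The latest of these is day 26, so cert submission runs day 26 to 26 + 12 = day 38.
The earliest everything can be done is day 38, which is after the deadline of 35, so it is not possible.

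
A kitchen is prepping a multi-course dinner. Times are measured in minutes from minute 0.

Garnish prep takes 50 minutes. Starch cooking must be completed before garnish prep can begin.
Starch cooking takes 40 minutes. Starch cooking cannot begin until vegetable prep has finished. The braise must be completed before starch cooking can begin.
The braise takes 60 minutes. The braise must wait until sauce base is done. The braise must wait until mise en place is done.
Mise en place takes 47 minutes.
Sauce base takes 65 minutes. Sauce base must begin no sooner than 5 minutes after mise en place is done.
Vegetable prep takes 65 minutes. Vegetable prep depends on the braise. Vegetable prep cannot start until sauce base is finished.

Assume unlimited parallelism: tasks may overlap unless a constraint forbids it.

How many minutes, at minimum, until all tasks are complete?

332

Mise en place has no prerequisites, so it starts at minute 0 and finishes at minute 47.
Sauce base cannot begin until mise en place (finishes minute 47, plus 5-minute gap → minute 52). It runs from minute 52 to 52 + 65 = minute 117.
The braise needs all of sauce base (finishes minute 117); mise en place (finishes minute 47). That puts its earliest start at minute 117; it finishes at 117 + 60 = minute 177.
Vegetable prep has to wait for the braise (finishes minute 177); sauce base (finishes minute 117). The latest of these is minute 177, so vegetable prep runs minute 177 to 177 + 65 = minute 242.
Starch cooking has to wait for vegetable prep (finishes minute 242); the braise (finishes minute 177). The latest of these is minute 242, so starch cooking runs minute 242 to 242 + 40 = minute 282.
Garnish prep cannot begin until starch cooking (finishes minute 282). It runs from minute 282 to 282 + 50 = minute 332.
All tasks are finished once the last one completes. Finish times: Mise en place at 47, Sauce base at 117, The braise at 177, Vegetable prep at 242, Starch cooking at 282, Garnish prep at 332. The latest is minute 332.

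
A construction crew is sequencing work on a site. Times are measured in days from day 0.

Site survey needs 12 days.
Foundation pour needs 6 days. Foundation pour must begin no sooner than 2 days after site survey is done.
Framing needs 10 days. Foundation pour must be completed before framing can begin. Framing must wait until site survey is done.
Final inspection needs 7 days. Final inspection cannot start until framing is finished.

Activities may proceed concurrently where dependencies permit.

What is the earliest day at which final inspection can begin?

Site survey can start immediately at day 0; it finishes at day 12.
After site survey (finishes day 12, plus 2-day gap → day 14), foundation pour can start at day 14 and finishes at day 20.
Framing needs all of foundation pour (finishes day 20); site survey (finishes day 12). That puts its earliest start at day 20; it finishes at 20 + 10 = day 30.
Final inspection waits on framing (finishes day 30), so the earliest it can start is day 30.

30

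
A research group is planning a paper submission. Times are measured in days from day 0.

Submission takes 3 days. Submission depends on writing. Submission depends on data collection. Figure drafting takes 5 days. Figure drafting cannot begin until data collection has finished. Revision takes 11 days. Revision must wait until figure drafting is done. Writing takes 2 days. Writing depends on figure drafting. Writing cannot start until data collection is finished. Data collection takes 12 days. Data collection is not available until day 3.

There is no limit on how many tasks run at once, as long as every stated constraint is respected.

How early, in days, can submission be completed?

Data collection cannot begin until its own release at day 3. It runs from day 3 to 3 + 12 = day 15.
Figure drafting waits on data collection (finishes day 15), so it starts at day 15 and finishes at 15 + 5 = day 20.
Writing has to wait for figure drafting (finishes day 20); data collection (finishes day 15). The latest of these is day 20, so writing runs day 20 to 20 + 2 = day 22.
Submission cannot start until writing (finishes day 22); data collection (finishes day 15). The controlling bound is day 22, so submission finishes at 22 + 3 = day 25.

25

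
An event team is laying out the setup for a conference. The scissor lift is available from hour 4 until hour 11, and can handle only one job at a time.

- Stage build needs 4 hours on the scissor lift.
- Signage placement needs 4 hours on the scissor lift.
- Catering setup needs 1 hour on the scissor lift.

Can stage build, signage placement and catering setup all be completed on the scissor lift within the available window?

No

The scissor lift window is 11 − 4 = 7 hours.
Running back to back, the jobs need 4 + 4 + 1 = 9 hours on the scissor lift.
Since 9 > 7, they cannot all fit.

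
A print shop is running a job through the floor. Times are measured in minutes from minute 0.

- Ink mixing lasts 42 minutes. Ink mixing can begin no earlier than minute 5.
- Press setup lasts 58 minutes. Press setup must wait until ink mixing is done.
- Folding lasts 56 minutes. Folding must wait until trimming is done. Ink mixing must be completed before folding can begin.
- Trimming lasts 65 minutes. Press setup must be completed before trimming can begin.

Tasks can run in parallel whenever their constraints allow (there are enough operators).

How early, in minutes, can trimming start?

105

Ink mixing cannot begin until its own release at minute 5. It runs from minute 5 to 5 + 42 = minute 47.
After ink mixing (finishes minute 47), press setup can start at minute 47 and finishes at minute 105.
Trimming waits on press setup (finishes minute 105), so the earliest it can start is minute 105.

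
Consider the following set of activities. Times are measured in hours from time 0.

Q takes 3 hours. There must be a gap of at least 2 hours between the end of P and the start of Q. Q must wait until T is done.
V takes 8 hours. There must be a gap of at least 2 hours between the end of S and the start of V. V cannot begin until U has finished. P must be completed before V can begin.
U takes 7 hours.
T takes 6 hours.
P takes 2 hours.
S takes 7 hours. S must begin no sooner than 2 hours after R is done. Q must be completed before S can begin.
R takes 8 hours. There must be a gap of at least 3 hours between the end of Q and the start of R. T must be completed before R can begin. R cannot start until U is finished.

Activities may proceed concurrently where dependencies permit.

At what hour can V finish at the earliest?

39

Nothing blocks U, so it runs from hour 0 to hour 7.
T can start immediately at hour 0; it finishes at hour 6.
P can start immediately at hour 0; it finishes at hour 2.
Q cannot start until P (finishes hour 2, plus 2-hour gap → hour 4); T (finishes hour 6). The controlling bound is hour 6, so Q finishes at 6 + 3 = hour 9.
R needs all of Q (finishes hour 9, plus 3-hour gap → hour 12); T (finishes hour 6); U (finishes hour 7). That puts its earliest start at hour 12; it finishes at 12 + 8 = hour 20.
For S: R (finishes hour 20, plus 2-hour gap → hour 22); Q (finishes hour 9). Taking the maximum gives a start of hour 22, and it finishes at 22 + 7 = hour 29.
V has to wait for S (finishes hour 29, plus 2-hour gap → hour 31); U (finishes hour 7); P (finishes hour 2). The latest of these is hour 31, so V runs hour 31 to 31 + 8 = hour 39.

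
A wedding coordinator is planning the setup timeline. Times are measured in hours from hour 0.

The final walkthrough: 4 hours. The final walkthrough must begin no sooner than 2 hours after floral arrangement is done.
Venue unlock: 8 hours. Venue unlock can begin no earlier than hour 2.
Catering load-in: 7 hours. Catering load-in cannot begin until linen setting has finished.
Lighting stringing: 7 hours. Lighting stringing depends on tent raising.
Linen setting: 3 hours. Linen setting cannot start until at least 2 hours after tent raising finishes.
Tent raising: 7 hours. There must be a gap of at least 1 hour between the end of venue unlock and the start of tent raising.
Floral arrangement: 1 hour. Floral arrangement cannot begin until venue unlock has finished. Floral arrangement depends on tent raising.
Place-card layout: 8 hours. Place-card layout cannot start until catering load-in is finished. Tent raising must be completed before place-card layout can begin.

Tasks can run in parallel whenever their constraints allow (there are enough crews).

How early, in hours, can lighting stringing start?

18

Venue unlock waits on its own release at hour 2, so it starts at hour 2 and finishes at 2 + 8 = hour 10.
After venue unlock (finishes hour 10, plus 1-hour gap → hour 11), tent raising can start at hour 11 and finishes at hour 18.
Lighting stringing waits on tent raising (finishes hour 18), so the earliest it can start is hour 18.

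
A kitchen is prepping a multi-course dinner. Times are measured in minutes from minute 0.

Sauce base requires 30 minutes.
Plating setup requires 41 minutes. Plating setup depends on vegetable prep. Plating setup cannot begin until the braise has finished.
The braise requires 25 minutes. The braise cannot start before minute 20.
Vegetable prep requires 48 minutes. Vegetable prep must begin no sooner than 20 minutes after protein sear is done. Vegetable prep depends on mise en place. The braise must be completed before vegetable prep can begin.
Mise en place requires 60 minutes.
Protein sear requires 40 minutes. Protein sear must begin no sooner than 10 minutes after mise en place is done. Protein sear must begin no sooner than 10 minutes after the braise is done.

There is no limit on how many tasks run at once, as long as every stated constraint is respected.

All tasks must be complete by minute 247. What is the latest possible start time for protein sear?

Plating setup has no dependents, so it just needs to finish by minute 247. Starting by 247 − 41 = minute 206 achieves that.
Since plating setup (must start by minute 206) depends on it, vegetable prep must finish by minute 206. Backing off its 48-minute duration gives a latest start of minute 158.
Since vegetable prep (must start by minute 158, minus 20-minute gap → minute 138) depends on it, protein sear must finish by minute 138. Backing off its 40-minute duration gives a latest start of minute 98.

98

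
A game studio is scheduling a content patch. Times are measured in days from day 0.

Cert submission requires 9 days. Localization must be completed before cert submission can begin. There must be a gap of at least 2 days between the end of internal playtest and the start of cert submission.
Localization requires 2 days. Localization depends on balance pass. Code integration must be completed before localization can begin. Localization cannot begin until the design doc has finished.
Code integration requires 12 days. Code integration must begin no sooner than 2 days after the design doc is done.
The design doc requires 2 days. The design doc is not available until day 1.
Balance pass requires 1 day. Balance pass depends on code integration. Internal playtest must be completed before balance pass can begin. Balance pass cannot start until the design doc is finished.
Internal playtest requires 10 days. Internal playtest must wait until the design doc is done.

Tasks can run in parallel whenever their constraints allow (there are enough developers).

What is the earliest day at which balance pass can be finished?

18

The design doc waits on its own release at day 1, so it starts at day 1 and finishes at 1 + 2 = day 3.
Internal playtest waits on the design doc (finishes day 3), so it starts at day 3 and finishes at 3 + 10 = day 13.
Code integration cannot begin until the design doc (finishes day 3, plus 2-day gap → day 5). It runs from day 5 to 5 + 12 = day 17.
Balance pass has to wait for code integration (finishes day 17); internal playtest (finishes day 13); the design doc (finishes day 3). The latest of these is day 17, so balance pass runs day 17 to 17 + 1 = day 18.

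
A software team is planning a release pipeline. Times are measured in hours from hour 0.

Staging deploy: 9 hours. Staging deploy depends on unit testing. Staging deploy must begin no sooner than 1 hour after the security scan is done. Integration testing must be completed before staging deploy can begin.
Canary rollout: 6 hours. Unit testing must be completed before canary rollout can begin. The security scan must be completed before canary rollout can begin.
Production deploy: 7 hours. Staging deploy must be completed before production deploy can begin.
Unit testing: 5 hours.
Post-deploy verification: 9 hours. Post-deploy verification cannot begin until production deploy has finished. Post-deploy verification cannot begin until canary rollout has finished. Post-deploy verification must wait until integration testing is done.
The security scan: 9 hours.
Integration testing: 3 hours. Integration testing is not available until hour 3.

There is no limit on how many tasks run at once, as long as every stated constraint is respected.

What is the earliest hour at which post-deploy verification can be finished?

35

The security scan has no prerequisites, so it starts at hour 0 and finishes at hour 9.
Integration testing cannot begin until its own release at hour 3. It runs from hour 3 to 3 + 3 = hour 6.
Unit testing can start immediately at hour 0; it finishes at hour 5.
Canary rollout needs all of unit testing (finishes hour 5); the security scan (finishes hour 9). That puts its earliest start at hour 9; it finishes at 9 + 6 = hour 15.
For staging deploy: unit testing (finishes hour 5); the security scan (finishes hour 9, plus 1-hour gap → hour 10); integration testing (finishes hour 6). Taking the maximum gives a start of hour 10, and it finishes at 10 + 9 = hour 19.
After staging deploy (finishes hour 19), production deploy can start at hour 19 and finishes at hour 26.
Post-deploy verification needs all of production deploy (finishes hour 26); canary rollout (finishes hour 15); integration testing (finishes hour 6). That puts its earliest start at hour 26; it finishes at 26 + 9 = hour 35.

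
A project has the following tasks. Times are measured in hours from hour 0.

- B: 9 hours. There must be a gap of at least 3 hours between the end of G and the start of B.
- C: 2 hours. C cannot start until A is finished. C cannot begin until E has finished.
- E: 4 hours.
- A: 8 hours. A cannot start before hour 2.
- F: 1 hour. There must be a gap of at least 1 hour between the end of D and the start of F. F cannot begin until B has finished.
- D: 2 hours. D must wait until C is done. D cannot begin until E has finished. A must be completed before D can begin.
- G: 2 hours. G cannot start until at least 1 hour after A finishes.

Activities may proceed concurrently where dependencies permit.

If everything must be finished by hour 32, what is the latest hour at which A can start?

Nothing follows F; the deadline of hour 32 is its only limit. It must start by 32 − 1 = hour 31.
D has to be done before F (must start by hour 31, minus 1-hour gap → hour 30). That means finishing by hour 30, i.e. starting by 30 − 2 = hour 28.
C feeds into D (must start by hour 28); so C must finish by hour 28 and therefore start by hour 26.
B feeds into F (must start by hour 31); so B must finish by hour 31 and therefore start by hour 22.
G feeds into B (must start by hour 22, minus 3-hour gap → hour 19); so G must finish by hour 19 and therefore start by hour 17.
For A: C (must start by hour 26); D (must start by hour 28); G (must start by hour 17, minus 1-hour gap → hour 16). The most restrictive is hour 16; with an 8-hour duration, A must start by hour 8.

8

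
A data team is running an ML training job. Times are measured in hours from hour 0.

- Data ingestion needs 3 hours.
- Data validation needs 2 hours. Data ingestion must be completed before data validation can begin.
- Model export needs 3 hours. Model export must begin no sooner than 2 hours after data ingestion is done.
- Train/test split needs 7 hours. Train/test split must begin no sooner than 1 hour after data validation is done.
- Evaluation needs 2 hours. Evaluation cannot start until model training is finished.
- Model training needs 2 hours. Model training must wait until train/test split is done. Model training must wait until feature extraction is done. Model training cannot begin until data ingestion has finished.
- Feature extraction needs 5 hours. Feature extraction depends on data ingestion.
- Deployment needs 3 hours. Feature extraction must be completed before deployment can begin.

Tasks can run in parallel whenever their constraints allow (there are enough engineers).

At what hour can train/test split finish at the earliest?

Data ingestion can start immediately at hour 0; it finishes at hour 3.
Data validation waits on data ingestion (finishes hour 3), so it starts at hour 3 and finishes at 3 + 2 = hour 5.
Train/test split cannot begin until data validation (finishes hour 5, plus 1-hour gap → hour 6). It runs from hour 6 to 6 + 7 = hour 13.

13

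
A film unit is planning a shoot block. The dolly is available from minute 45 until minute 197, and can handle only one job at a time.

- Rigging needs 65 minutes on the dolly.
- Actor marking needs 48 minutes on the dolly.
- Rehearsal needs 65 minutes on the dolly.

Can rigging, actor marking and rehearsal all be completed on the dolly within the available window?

No

The dolly window is 197 − 45 = 152 minutes.
Running back to back, the jobs need 65 + 48 + 65 = 178 minutes on the dolly.
Since 178 > 152, they cannot all fit.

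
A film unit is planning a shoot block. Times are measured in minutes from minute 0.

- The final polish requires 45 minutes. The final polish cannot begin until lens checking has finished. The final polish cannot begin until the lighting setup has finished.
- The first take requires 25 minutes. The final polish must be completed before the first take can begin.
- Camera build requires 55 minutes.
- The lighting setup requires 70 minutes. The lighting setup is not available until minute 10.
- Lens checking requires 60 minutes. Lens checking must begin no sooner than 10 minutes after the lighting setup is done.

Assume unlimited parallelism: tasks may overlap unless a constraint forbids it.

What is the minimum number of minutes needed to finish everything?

220

Nothing blocks camera build, so it runs from minute 0 to minute 55.
The lighting setup cannot begin until its own release at minute 10. It runs from minute 10 to 10 + 70 = minute 80.
After the lighting setup (finishes minute 80, plus 10-minute gap → minute 90), lens checking can start at minute 90 and finishes at minute 150.
The final polish needs all of lens checking (finishes minute 150); the lighting setup (finishes minute 80). That puts its earliest start at minute 150; it finishes at 150 + 45 = minute 195.
The first take waits on the final polish (finishes minute 195), so it starts at minute 195 and finishes at 195 + 25 = minute 220.
All tasks are finished once the last one completes. Finish times: The lighting setup at 80, Camera build at 55, Lens checking at 150, The final polish at 195, The first take at 220. The latest is minute 220.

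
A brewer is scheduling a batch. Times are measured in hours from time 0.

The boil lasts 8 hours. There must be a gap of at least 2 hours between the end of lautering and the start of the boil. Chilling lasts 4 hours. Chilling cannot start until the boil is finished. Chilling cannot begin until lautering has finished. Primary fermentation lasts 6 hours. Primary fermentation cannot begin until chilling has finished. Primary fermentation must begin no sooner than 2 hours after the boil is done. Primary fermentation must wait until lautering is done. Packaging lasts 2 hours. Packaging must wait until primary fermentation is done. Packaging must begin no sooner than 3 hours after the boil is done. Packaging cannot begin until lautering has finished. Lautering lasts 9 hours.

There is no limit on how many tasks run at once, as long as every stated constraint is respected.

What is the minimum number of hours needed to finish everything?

31

Lautering has no prerequisites, so it starts at hour 0 and finishes at hour 9.
The boil cannot begin until lautering (finishes hour 9, plus 2-hour gap → hour 11). It runs from hour 11 to 11 + 8 = hour 19.
For chilling: the boil (finishes hour 19); lautering (finishes hour 9). Taking the maximum gives a start of hour 19, and it finishes at 19 + 4 = hour 23.
For primary fermentation: chilling (finishes hour 23); the boil (finishes hour 19, plus 2-hour gap → hour 21); lautering (finishes hour 9). Taking the maximum gives a start of hour 23, and it finishes at 23 + 6 = hour 29.
Packaging cannot start until primary fermentation (finishes hour 29); the boil (finishes hour 19, plus 3-hour gap → hour 22); lautering (finishes hour 9). The controlling bound is hour 29, so packaging finishes at 29 + 2 = hour 31.
All tasks are finished once the last one completes. Finish times: Lautering at 9, The boil at 19, Chilling at 23, Primary fermentation at 29, Packaging at 31. The latest is hour 31.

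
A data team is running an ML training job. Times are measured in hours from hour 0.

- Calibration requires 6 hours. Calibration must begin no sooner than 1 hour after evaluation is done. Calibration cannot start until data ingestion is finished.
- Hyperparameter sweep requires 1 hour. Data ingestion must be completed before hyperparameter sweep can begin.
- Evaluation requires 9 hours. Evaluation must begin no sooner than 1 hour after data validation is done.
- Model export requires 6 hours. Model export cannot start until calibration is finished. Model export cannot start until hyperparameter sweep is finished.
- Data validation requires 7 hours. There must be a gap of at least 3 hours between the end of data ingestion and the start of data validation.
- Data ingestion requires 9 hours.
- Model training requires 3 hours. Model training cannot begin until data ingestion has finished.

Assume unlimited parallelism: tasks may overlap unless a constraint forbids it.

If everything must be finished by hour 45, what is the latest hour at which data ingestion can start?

3

To finish by hour 45, model export (duration 6) must start no later than hour 39.
Since model export (must start by hour 39) depends on it, calibration must finish by hour 39. Backing off its 6-hour duration gives a latest start of hour 33.
Since calibration (must start by hour 33, minus 1-hour gap → hour 32) depends on it, evaluation must finish by hour 32. Backing off its 9-hour duration gives a latest start of hour 23.
Data validation feeds into evaluation (must start by hour 23, minus 1-hour gap → hour 22); so data validation must finish by hour 22 and therefore start by hour 15.
Hyperparameter sweep feeds into model export (must start by hour 39); so hyperparameter sweep must finish by hour 39 and therefore start by hour 38.
Nothing follows model training; the deadline of hour 45 is its only limit. It must start by 45 − 3 = hour 42.
Data ingestion feeds data validation (must start by hour 15, minus 3-hour gap → hour 12); hyperparameter sweep (must start by hour 38); model training (must start by hour 42); calibration (must start by hour 33). Taking the minimum, data ingestion must finish by hour 12 and start by 12 − 9 = hour 3.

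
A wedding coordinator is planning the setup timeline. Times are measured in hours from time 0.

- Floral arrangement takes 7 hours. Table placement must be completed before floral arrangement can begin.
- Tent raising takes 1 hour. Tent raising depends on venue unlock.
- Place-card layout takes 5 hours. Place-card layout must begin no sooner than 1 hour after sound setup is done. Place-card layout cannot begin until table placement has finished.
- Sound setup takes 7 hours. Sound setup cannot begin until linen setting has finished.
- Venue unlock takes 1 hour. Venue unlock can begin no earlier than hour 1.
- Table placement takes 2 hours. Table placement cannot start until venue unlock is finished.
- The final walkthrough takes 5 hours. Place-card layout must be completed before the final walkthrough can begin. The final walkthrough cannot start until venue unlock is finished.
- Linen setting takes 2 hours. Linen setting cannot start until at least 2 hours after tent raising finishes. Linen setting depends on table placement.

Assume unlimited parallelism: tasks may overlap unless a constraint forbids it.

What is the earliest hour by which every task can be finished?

Venue unlock waits on its own release at hour 1, so it starts at hour 1 and finishes at 1 + 1 = hour 2.
After venue unlock (finishes hour 2), table placement can start at hour 2 and finishes at hour 4.
Floral arrangement cannot begin until table placement (finishes hour 4). It runs from hour 4 to 4 + 7 = hour 11.
After venue unlock (finishes hour 2), tent raising can start at hour 2 and finishes at hour 3.
Linen setting needs all of tent raising (finishes hour 3, plus 2-hour gap → hour 5); table placement (finishes hour 4). That puts its earliest start at hour 5; it finishes at 5 + 2 = hour 7.
After linen setting (finishes hour 7), sound setup can start at hour 7 and finishes at hour 14.
For place-card layout: sound setup (finishes hour 14, plus 1-hour gap → hour 15); table placement (finishes hour 4). Taking the maximum gives a start of hour 15, and it finishes at 15 + 5 = hour 20.
The final walkthrough cannot start until place-card layout (finishes hour 20); venue unlock (finishes hour 2). The controlling bound is hour 20, so the final walkthrough finishes at 20 + 5 = hour 25.
All tasks are finished once the last one completes. Finish times: Venue unlock at 2, Tent raising at 3, Table placement at 4, Linen setting at 7, Floral arrangement at 11, Sound setup at 14, Place-card layout at 20, The final walkthrough at 25. The latest is hour 25.

25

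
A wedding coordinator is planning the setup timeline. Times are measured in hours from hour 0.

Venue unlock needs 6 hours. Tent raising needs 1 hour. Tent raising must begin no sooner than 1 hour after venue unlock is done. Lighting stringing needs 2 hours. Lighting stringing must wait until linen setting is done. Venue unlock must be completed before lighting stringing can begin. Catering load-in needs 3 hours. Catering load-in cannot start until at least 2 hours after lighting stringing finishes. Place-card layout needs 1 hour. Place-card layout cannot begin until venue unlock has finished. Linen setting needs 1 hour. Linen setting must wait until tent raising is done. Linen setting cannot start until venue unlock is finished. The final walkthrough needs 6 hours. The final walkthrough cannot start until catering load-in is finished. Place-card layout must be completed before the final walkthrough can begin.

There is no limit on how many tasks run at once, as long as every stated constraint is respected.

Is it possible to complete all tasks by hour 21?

No

Nothing blocks venue unlock, so it runs from hour 0 to hour 6.
Place-card layout waits on venue unlock (finishes hour 6), so it starts at hour 6 and finishes at 6 + 1 = hour 7.
After venue unlock (finishes hour 6, plus 1-hour gap → hour 7), tent raising can start at hour 7 and finishes at hour 8.
Linen setting needs all of tent raising (finishes hour 8); venue unlock (finishes hour 6). That puts its earliest start at hour 8; it finishes at 8 + 1 = hour 9.
For lighting stringing: linen setting (finishes hour 9); venue unlock (finishes hour 6). Taking the maximum gives a start of hour 9, and it finishes at 9 + 2 = hour 11.
After lighting stringing (finishes hour 11, plus 2-hour gap → hour 13), catering load-in can start at hour 13 and finishes at hour 16.
The final walkthrough has to wait for catering load-in (finishes hour 16); place-card layout (finishes hour 7). The latest of these is hour 16, so the final walkthrough runs hour 16 to 16 + 6 = hour 22.
The earliest everything can be done is hour 22, which is after the deadline of 21, so it is not possible.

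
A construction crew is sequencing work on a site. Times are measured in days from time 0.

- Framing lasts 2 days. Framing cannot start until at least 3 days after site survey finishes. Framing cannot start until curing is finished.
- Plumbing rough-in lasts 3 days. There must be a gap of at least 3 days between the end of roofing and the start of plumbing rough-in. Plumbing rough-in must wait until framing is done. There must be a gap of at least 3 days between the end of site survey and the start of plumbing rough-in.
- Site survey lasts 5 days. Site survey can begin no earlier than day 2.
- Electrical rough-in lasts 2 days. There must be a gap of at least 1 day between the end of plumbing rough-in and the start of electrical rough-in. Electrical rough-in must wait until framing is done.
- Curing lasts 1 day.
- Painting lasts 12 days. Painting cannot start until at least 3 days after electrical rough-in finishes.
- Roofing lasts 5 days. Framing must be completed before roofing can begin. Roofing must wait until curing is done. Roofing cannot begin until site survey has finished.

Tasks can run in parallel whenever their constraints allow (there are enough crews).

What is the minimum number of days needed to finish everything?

Nothing blocks curing, so it runs from day 0 to day 1.
Site survey cannot begin until its own release at day 2. It runs from day 2 to 2 + 5 = day 7.
Framing needs all of site survey (finishes day 7, plus 3-day gap → day 10); curing (finishes day 1). That puts its earliest start at day 10; it finishes at 10 + 2 = day 12.
For roofing: framing (finishes day 12); curing (finishes day 1); site survey (finishes day 7). Taking the maximum gives a start of day 12, and it finishes at 12 + 5 = day 17.
Plumbing rough-in needs all of roofing (finishes day 17, plus 3-day gap → day 20); framing (finishes day 12); site survey (finishes day 7, plus 3-day gap → day 10). That puts its earliest start at day 20; it finishes at 20 + 3 = day 23.
Electrical rough-in needs all of plumbing rough-in (finishes day 23, plus 1-day gap → day 24); framing (finishes day 12). That puts its earliest start at day 24; it finishes at 24 + 2 = day 26.
Painting cannot begin until electrical rough-in (finishes day 26, plus 3-day gap → day 29). It runs from day 29 to 29 + 12 = day 41.
All tasks are finished once the last one completes. Finish times: Site survey at 7, Curing at 1, Framing at 12, Roofing at 17, Plumbing rough-in at 23, Electrical rough-in at 26, Painting at 41. The latest is day 41.

41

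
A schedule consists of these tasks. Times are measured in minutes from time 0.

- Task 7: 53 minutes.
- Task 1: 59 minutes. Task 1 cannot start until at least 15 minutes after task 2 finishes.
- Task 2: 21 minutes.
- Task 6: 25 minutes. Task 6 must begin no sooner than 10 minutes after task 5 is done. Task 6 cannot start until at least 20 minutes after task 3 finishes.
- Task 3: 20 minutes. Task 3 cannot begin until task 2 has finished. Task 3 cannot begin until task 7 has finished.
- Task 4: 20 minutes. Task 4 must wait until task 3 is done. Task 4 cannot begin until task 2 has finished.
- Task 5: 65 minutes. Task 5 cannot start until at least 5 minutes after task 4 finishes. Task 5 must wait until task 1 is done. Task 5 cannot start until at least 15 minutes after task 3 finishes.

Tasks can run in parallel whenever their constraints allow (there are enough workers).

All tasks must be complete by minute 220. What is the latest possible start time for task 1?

61

Task 6 must finish by minute 220; it takes 25 minutes, so it must start by 220 − 25 = minute 195.
Task 5 must finish before task 6 (must start by minute 195, minus 10-minute gap → minute 185). With a 65-minute duration, task 5 must start by 185 − 65 = minute 120.
Task 1 has to be done before task 5 (must start by minute 120). That means finishing by minute 120, i.e. starting by 120 − 59 = minute 61.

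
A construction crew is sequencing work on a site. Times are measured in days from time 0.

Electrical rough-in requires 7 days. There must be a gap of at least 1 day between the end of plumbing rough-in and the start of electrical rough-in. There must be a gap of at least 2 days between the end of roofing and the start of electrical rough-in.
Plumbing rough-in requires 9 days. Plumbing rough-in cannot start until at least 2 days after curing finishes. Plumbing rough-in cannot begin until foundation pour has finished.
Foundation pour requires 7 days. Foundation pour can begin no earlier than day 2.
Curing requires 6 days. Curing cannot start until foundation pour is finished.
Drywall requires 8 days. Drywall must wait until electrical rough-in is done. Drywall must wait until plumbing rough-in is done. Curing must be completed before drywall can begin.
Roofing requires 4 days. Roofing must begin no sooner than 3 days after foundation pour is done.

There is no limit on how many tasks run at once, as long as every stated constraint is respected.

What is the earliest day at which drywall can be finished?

Foundation pour waits on its own release at day 2, so it starts at day 2 and finishes at 2 + 7 = day 9.
Roofing waits on foundation pour (finishes day 9, plus 3-day gap → day 12), so it starts at day 12 and finishes at 12 + 4 = day 16.
Curing cannot begin until foundation pour (finishes day 9). It runs from day 9 to 9 + 6 = day 15.
Plumbing rough-in has to wait for curing (finishes day 15, plus 2-day gap → day 17); foundation pour (finishes day 9). The latest of these is day 17, so plumbing rough-in runs day 17 to 17 + 9 = day 26.
Electrical rough-in has to wait for plumbing rough-in (finishes day 26, plus 1-day gap → day 27); roofing (finishes day 16, plus 2-day gap → day 18). The latest of these is day 27, so electrical rough-in runs day 27 to 27 + 7 = day 34.
Drywall needs all of electrical rough-in (finishes day 34); plumbing rough-in (finishes day 26); curing (finishes day 15). That puts its earliest start at day 34; it finishes at 34 + 8 = day 42.

42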